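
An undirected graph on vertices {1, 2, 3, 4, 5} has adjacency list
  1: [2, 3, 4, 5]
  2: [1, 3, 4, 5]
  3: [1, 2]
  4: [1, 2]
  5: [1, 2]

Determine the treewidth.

A width-2 tree decomposition is:
Bags: B1 = {1, 2, 3}  B2 = {1, 2, 4}  B3 = {1, 2, 5}
Tree: B1–B2, B1–B3
The largest bag has 3 vertices, giving width 2; this decomposition certifies tw(G) ≤ 2. On the other hand G contains the 3-clique {1, 2, 3}. A clique must lie in a single bag of any decomposition, so no decomposition can have width below 2. The upper and lower bounds meet at 2, so that is the treewidth.

2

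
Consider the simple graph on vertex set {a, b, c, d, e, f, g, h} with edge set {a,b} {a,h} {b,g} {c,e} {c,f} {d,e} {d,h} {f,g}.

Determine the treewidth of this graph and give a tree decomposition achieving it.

Treewidth 2.
One optimal decomposition is:
Bags: B1 = {c, f, g}  B2 = {c, e, g}  B3 = {d, e, g}  B4 = {d, g, h}  B5 = {a, g, h}  B6 = {a, b, g}
Tree: B1–B2, B2–B3, B3–B4, B4–B5, B5–B6

Each bag holds 3 vertices, so the decomposition has width 2, which upper-bounds the treewidth. Since g–f–c–e–d–h–a–b–g is a cycle in G, G is not acyclic. Forests are exactly the graphs of treewidth ≤ 1, so tw(G) ≥ 2. The upper and lower bounds meet at 2, so that is the treewidth.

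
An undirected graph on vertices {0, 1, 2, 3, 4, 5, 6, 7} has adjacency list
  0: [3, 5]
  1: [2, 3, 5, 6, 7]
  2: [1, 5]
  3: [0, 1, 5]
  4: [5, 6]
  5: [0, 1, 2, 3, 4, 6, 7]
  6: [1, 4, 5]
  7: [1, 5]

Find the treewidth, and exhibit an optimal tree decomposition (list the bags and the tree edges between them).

Every bag has size at most 3, so the width is 3 − 1 = 2 and tw(G) ≤ 2. Conversely, {0, 3, 5} is a clique of size 3, and the vertices of any clique must share a bag in every tree decomposition; so some bag has ≥ 3 vertices and tw(G) ≥ 2. Combining the bounds, tw(G) = 2.

Treewidth 2.
One such decomposition:
Bags: B1 = {1, 5, 6}  B2 = {1, 3, 5}  B3 = {1, 5, 7}  B4 = {4, 5, 6}  B5 = {1, 2, 5}  B6 = {0, 3, 5}
Tree: B1–B2, B1–B3, B1–B4, B2–B5, B2–B6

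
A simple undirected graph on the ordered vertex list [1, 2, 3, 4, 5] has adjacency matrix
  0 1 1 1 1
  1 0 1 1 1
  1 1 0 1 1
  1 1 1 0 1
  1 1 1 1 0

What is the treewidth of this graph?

A width-4 tree decomposition is:
Bags: B1 = {1, 2, 3, 4, 5}
Tree: (single bag)
With just one bag of size 5, the width is 5 − 1 = 4, so tw(G) ≤ 4. On the other hand G contains the 5-clique {1, 2, 3, 4, 5}. A clique must lie in a single bag of any decomposition, so no decomposition can have width below 4. Hence tw(G) = 4 exactly.

4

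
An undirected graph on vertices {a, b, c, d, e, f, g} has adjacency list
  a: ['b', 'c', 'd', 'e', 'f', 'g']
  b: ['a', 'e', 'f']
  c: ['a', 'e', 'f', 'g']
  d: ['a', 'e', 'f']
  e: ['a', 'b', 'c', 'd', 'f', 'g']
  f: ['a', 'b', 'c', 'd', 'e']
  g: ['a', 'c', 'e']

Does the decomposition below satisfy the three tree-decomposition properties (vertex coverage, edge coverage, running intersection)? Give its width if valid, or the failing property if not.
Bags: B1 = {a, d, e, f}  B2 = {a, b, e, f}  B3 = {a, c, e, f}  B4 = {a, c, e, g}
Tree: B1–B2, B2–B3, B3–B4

Vertex coverage: the bags together contain {a, b, c, d, e, f, g}, the full vertex set. Edge coverage: each edge of G has both endpoints in at least one bag. Running intersection: for every vertex, the bags containing it form a connected subtree. All three properties hold, so this is a valid tree decomposition of width max|bag| − 1 = 3, and hence tw(G) ≤ 3.

Yes; width 3.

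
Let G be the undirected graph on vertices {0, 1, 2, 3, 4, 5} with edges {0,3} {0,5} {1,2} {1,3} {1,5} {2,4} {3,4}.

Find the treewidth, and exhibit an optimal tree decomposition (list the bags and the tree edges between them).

Treewidth 2.
Bags: B1 = {0, 3, 5}  B2 = {1, 3, 5}  B3 = {1, 3, 4}  B4 = {1, 2, 4}
Tree: B1–B2, B2–B3, B3–B4

The largest bag has 3 vertices, giving width 2; this decomposition certifies tw(G) ≤ 2. The edges 0–5–1–3–0 form a cycle, so G is not a tree and its treewidth is at least 2. Hence tw(G) = 2 exactly.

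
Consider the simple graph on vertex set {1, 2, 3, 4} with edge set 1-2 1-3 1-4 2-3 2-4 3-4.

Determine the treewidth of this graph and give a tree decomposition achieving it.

A single bag containing all 4 vertices is trivially a valid decomposition of width 3. On the other hand G contains the 4-clique {1, 2, 3, 4}. A clique must lie in a single bag of any decomposition, so no decomposition can have width below 3. Combining the bounds, tw(G) = 3.

Treewidth 3.
Bags: B1 = {1, 2, 3, 4}
Tree: (single bag)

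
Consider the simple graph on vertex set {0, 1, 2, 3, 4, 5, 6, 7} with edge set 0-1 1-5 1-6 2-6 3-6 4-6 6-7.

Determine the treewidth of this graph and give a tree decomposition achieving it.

Each bag holds 2 vertices, so the decomposition has width 1, which upper-bounds the treewidth. Any graph with an edge has treewidth ≥ 1, and G has the edge 7–6. Therefore the treewidth is 1.

Treewidth 1.
One such decomposition:
Bags: B1 = {6, 7}  B2 = {2, 6}  B3 = {4, 6}  B4 = {3, 6}  B5 = {1, 6}  B6 = {0, 1}  B7 = {1, 5}
Tree: B1–B2, B2–B3, B3–B4, B3–B5, B5–B6, B6–B7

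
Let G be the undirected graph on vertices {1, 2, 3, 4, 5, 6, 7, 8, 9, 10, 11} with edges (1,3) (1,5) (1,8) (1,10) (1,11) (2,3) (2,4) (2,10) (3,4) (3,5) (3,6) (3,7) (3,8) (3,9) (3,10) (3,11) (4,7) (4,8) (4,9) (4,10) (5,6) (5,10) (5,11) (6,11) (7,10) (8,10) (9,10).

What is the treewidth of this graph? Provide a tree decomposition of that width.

Treewidth 3.
One optimal decomposition is:
Bags: B1 = {3, 4, 8, 10}  B2 = {1, 3, 8, 10}  B3 = {1, 3, 5, 10}  B4 = {3, 4, 7, 10}  B5 = {1, 3, 5, 11}  B6 = {2, 3, 4, 10}  B7 = {3, 5, 6, 11}  B8 = {3, 4, 9, 10}
Tree: B1–B2, B2–B3, B1–B4, B3–B5, B4–B6, B5–B7, B1–B8

Every bag has size at most 4, so the width is 4 − 1 = 3 and tw(G) ≤ 3. On the other hand G contains the 4-clique {1, 3, 8, 10}. A clique must lie in a single bag of any decomposition, so no decomposition can have width below 3. Therefore the treewidth is 3.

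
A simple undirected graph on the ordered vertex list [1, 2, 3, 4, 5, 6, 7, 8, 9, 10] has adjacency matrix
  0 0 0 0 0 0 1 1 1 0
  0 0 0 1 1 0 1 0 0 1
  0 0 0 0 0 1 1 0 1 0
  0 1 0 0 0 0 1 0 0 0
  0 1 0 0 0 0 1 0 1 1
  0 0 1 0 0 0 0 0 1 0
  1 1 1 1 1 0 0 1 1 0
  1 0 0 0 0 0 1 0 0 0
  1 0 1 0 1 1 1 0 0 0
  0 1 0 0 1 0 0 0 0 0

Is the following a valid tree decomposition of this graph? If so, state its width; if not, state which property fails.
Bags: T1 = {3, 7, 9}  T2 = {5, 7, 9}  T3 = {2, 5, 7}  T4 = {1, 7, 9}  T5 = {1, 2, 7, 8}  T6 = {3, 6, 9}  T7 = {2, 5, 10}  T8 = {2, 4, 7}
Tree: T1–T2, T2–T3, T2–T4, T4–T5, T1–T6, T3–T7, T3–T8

No — bags containing vertex 2 are not connected in the tree.

A tree decomposition must satisfy three properties: every vertex lies in some bag; for every edge, both endpoints lie together in some bag; and for every vertex, the bags containing it form a connected subtree. Here bags containing vertex 2 are not connected in the tree, so the decomposition is invalid.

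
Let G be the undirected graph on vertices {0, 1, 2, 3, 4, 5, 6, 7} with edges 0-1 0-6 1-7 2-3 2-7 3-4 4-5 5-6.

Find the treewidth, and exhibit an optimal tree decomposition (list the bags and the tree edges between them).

Treewidth 2.
Bags: B1 = {0, 1, 7}  B2 = {0, 2, 7}  B3 = {0, 2, 3}  B4 = {0, 3, 4}  B5 = {0, 4, 5}  B6 = {0, 5, 6}
Tree: B1–B2, B2–B3, B3–B4, B4–B5, B5–B6

Every bag has size at most 3, so the width is 3 − 1 = 2 and tw(G) ≤ 2. The edges 0–1–7–2–3–4–5–6–0 form a cycle, so G is not a tree and its treewidth is at least 2. The upper and lower bounds meet at 2, so that is the treewidth.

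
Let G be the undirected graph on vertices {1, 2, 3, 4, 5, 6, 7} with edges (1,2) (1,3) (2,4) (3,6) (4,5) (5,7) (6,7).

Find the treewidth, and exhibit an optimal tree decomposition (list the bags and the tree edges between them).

Treewidth 2.
One such decomposition:
Bags: B1 = {4, 5, 7}  B2 = {2, 4, 7}  B3 = {1, 2, 7}  B4 = {1, 3, 7}  B5 = {3, 6, 7}
Tree: B1–B2, B2–B3, B3–B4, B4–B5

The largest bag has 3 vertices, giving width 2; this decomposition certifies tw(G) ≤ 2. The edges 7–5–4–2–1–3–6–7 form a cycle, so G is not a tree and its treewidth is at least 2. Therefore the treewidth is 2.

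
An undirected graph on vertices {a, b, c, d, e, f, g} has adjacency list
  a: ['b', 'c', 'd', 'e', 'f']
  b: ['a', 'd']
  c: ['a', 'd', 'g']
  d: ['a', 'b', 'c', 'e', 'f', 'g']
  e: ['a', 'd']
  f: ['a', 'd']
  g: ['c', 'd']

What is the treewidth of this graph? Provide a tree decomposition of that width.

Treewidth 2.
One optimal decomposition is:
Bags: B1 = {a, b, d}  B2 = {a, c, d}  B3 = {c, d, g}  B4 = {a, d, f}  B5 = {a, d, e}
Tree: B1–B2, B2–B3, B1–B4, B1–B5

Each bag holds 3 vertices, so the decomposition has width 2, which upper-bounds the treewidth. For the lower bound, the 3 vertices {c, d, g} are pairwise adjacent, and any tree decomposition puts a clique entirely inside one bag — forcing width ≥ 2. Combining the bounds, tw(G) = 2.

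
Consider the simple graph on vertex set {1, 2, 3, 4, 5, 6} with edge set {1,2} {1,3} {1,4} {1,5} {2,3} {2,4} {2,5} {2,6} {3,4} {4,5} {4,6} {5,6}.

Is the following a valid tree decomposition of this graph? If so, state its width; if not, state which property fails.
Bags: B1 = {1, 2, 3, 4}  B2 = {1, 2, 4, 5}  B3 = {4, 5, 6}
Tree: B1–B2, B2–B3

No — edge (2,6) lies in no bag.

A tree decomposition must satisfy three properties: every vertex lies in some bag; for every edge, both endpoints lie together in some bag; and for every vertex, the bags containing it form a connected subtree. Here edge (2,6) lies in no bag, so the decomposition is invalid.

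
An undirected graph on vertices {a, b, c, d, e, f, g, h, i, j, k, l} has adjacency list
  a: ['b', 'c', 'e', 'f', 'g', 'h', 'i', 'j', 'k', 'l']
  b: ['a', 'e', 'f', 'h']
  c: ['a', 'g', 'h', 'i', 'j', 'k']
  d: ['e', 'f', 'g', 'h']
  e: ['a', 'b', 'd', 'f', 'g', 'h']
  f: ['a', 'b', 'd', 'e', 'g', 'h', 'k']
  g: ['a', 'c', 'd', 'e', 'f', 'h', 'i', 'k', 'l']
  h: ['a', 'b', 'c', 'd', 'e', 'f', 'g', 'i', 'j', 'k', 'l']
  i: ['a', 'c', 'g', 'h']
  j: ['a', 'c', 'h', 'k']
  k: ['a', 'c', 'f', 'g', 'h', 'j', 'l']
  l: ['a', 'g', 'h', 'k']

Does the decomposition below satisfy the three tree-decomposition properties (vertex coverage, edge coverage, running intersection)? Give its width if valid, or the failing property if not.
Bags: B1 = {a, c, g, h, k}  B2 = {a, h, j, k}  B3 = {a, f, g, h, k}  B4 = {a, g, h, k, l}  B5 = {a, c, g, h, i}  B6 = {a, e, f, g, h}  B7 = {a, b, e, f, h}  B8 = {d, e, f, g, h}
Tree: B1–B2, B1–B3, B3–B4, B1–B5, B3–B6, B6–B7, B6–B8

No — edge (c,j) lies in no bag.

A tree decomposition must satisfy three properties: every vertex lies in some bag; for every edge, both endpoints lie together in some bag; and for every vertex, the bags containing it form a connected subtree. Here edge (c,j) lies in no bag, so the decomposition is invalid.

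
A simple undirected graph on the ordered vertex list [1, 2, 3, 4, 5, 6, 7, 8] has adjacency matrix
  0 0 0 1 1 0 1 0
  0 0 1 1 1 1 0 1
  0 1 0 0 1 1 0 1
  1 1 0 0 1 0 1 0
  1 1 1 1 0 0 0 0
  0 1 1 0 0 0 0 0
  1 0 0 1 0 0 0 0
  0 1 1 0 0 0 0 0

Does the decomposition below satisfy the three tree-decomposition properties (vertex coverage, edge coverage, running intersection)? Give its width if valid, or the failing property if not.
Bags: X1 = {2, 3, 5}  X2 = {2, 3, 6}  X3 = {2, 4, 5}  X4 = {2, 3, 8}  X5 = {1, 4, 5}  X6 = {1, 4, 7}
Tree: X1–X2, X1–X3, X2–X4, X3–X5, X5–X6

Vertex coverage: the bags together contain {1, 2, 3, 4, 5, 6, 7, 8}, the full vertex set. Edge coverage: each edge of G has both endpoints in at least one bag. Running intersection: for every vertex, the bags containing it form a connected subtree. All three properties hold, so this is a valid tree decomposition of width max|bag| − 1 = 2, and hence tw(G) ≤ 2.

Yes; width 2.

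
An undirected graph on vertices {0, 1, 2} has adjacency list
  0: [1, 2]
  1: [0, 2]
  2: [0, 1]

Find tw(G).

A width-2 tree decomposition is:
Bags: B1 = {0, 1, 2}
Tree: (single bag)
With just one bag of size 3, the width is 3 − 1 = 2, so tw(G) ≤ 2. For the lower bound, the 3 vertices {0, 1, 2} are pairwise adjacent, and any tree decomposition puts a clique entirely inside one bag — forcing width ≥ 2. The upper and lower bounds meet at 2, so that is the treewidth.

2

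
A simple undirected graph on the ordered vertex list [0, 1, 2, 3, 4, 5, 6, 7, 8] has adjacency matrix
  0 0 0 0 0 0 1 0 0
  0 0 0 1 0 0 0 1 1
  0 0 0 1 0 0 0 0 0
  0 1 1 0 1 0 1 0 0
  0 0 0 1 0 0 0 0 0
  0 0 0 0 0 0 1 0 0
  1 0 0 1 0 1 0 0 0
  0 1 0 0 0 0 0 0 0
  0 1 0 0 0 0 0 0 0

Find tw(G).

A width-1 tree decomposition is:
Bags: B1 = {2, 3}  B2 = {1, 3}  B3 = {3, 6}  B4 = {0, 6}  B5 = {1, 8}  B6 = {5, 6}  B7 = {1, 7}  B8 = {3, 4}
Tree: B1–B2, B1–B3, B3–B4, B2–B5, B3–B6, B2–B7, B1–B8
The largest bag has 2 vertices, giving width 1; this decomposition certifies tw(G) ≤ 1. G has an edge, so its treewidth is at least 1. Hence tw(G) = 1 exactly.

1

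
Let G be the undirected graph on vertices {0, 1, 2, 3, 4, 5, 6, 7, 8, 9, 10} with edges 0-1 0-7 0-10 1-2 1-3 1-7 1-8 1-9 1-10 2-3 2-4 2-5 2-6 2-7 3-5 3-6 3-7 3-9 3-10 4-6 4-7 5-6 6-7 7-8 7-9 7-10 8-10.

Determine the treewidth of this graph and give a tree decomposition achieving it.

Treewidth 3.
One optimal decomposition is:
Bags: B1 = {1, 3, 7, 10}  B2 = {1, 2, 3, 7}  B3 = {2, 3, 6, 7}  B4 = {2, 3, 5, 6}  B5 = {1, 7, 8, 10}  B6 = {0, 1, 7, 10}  B7 = {1, 3, 7, 9}  B8 = {2, 4, 6, 7}
Tree: B1–B2, B2–B3, B3–B4, B1–B5, B1–B6, B2–B7, B3–B8

Each bag holds 4 vertices, so the decomposition has width 3, which upper-bounds the treewidth. Conversely, {2, 3, 5, 6} is a clique of size 4, and the vertices of any clique must share a bag in every tree decomposition; so some bag has ≥ 4 vertices and tw(G) ≥ 3. Combining the bounds, tw(G) = 3.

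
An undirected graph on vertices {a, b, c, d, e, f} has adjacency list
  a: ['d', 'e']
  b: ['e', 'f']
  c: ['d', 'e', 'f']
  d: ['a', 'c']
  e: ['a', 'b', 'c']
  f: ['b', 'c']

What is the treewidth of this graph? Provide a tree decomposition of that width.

Treewidth 2.
One such decomposition:
Bags: B1 = {a, c, d}  B2 = {a, c, e}  B3 = {c, e, f}  B4 = {b, e, f}
Tree: B1–B2, B2–B3, B3–B4

Each bag holds 3 vertices, so the decomposition has width 2, which upper-bounds the treewidth. For the lower bound, G contains the cycle d–a–e–c–d, so G is not a forest; only forests have treewidth ≤ 1, hence tw(G) ≥ 2. Therefore the treewidth is 2.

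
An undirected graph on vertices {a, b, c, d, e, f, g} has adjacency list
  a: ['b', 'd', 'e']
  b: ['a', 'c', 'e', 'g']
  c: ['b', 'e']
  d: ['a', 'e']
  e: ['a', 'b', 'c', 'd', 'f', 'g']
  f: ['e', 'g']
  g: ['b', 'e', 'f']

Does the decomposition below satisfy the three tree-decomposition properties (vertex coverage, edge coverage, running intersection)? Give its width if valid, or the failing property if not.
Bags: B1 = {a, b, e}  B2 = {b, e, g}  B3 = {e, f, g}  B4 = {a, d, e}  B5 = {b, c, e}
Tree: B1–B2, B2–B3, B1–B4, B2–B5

Vertex coverage: the bags together contain {a, b, c, d, e, f, g}, the full vertex set. Edge coverage: each edge of G has both endpoints in at least one bag. Running intersection: for every vertex, the bags containing it form a connected subtree. All three properties hold, so this is a valid tree decomposition of width max|bag| − 1 = 2, and hence tw(G) ≤ 2.

Yes; width 2.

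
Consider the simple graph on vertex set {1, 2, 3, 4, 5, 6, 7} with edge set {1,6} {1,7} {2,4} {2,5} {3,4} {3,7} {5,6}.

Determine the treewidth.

A width-2 tree decomposition is:
Bags: B1 = {1, 3, 7}  B2 = {1, 3, 4}  B3 = {1, 2, 4}  B4 = {1, 2, 5}  B5 = {1, 5, 6}
Tree: B1–B2, B2–B3, B3–B4, B4–B5
Every bag has size at most 3, so the width is 3 − 1 = 2 and tw(G) ≤ 2. Since 1–7–3–4–2–5–6–1 is a cycle in G, G is not acyclic. Forests are exactly the graphs of treewidth ≤ 1, so tw(G) ≥ 2. Hence tw(G) = 2 exactly.

2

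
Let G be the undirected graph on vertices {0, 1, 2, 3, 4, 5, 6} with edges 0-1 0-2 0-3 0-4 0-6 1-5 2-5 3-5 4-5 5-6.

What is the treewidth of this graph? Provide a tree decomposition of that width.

Treewidth 2.
One such decomposition:
Bags: B1 = {0, 4, 5}  B2 = {0, 1, 5}  B3 = {0, 5, 6}  B4 = {0, 2, 5}  B5 = {0, 3, 5}
Tree: B1–B2, B2–B3, B3–B4, B4–B5

Every bag has size at most 3, so the width is 3 − 1 = 2 and tw(G) ≤ 2. For the lower bound, G contains the cycle 5–4–0–1–5, so G is not a forest; only forests have treewidth ≤ 1, hence tw(G) ≥ 2. Hence tw(G) = 2 exactly.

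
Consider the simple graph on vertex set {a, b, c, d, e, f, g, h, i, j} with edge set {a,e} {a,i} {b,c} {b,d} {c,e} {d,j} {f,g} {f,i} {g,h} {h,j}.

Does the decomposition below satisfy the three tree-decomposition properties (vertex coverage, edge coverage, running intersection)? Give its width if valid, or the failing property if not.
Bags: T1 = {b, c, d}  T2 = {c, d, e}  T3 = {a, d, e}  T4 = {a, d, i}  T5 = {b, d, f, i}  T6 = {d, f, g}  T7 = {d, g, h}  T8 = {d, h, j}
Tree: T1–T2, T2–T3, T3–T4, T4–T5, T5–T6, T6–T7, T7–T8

No — bags containing vertex b are not connected in the tree.

A tree decomposition must satisfy three properties: every vertex lies in some bag; for every edge, both endpoints lie together in some bag; and for every vertex, the bags containing it form a connected subtree. Here bags containing vertex b are not connected in the tree, so the decomposition is invalid.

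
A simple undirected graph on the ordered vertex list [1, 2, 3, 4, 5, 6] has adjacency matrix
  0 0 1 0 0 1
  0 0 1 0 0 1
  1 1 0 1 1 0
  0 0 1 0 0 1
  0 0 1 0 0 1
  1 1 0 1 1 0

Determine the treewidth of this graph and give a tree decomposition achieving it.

Treewidth 2.
Bags: B1 = {1, 3, 6}  B2 = {2, 3, 6}  B3 = {3, 4, 6}  B4 = {3, 5, 6}
Tree: B1–B2, B2–B3, B3–B4

Each bag holds 3 vertices, so the decomposition has width 2, which upper-bounds the treewidth. The edges 6–1–3–2–6 form a cycle, so G is not a tree and its treewidth is at least 2. Therefore the treewidth is 2.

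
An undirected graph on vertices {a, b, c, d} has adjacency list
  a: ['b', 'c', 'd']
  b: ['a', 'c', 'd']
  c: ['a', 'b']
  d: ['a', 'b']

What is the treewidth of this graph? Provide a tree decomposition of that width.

Treewidth 2.
One optimal decomposition is:
Bags: B1 = {a, b, c}  B2 = {a, b, d}
Tree: B1–B2

The largest bag has 3 vertices, giving width 2; this decomposition certifies tw(G) ≤ 2. Conversely, {a, b, d} is a clique of size 3, and the vertices of any clique must share a bag in every tree decomposition; so some bag has ≥ 3 vertices and tw(G) ≥ 2. The upper and lower bounds meet at 2, so that is the treewidth.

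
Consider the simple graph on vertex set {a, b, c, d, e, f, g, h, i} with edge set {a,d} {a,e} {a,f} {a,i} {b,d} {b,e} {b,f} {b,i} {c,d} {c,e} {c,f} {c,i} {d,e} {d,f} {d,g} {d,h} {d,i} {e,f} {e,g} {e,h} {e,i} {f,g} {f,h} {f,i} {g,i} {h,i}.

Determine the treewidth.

A width-4 tree decomposition is:
Bags: B1 = {c, d, e, f, i}  B2 = {d, e, f, h, i}  B3 = {d, e, f, g, i}  B4 = {b, d, e, f, i}  B5 = {a, d, e, f, i}
Tree: B1–B2, B1–B3, B1–B4, B2–B5
The largest bag has 5 vertices, giving width 4; this decomposition certifies tw(G) ≤ 4. Conversely, {d, e, f, g, i} is a clique of size 5, and the vertices of any clique must share a bag in every tree decomposition; so some bag has ≥ 5 vertices and tw(G) ≥ 4. Combining the bounds, tw(G) = 4.

4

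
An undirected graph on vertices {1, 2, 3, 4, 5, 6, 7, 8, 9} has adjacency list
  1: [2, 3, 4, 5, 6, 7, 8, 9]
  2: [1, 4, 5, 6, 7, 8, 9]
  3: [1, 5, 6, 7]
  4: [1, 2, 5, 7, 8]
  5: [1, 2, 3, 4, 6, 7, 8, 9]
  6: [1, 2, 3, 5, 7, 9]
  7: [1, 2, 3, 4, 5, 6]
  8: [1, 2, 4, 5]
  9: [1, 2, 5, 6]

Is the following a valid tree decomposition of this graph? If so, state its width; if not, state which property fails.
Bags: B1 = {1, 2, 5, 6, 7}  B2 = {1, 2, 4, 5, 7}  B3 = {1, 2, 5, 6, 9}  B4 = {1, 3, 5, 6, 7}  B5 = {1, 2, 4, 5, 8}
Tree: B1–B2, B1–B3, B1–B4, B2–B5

Every vertex of G appears in some bag (union = {1, 2, 3, 4, 5, 6, 7, 8, 9}); every edge is covered by a bag; and for each vertex v the set of bags containing v is connected in the bag tree. The decomposition is therefore valid. The largest bag has 5 vertices, so the width is 4.

Yes; width 4.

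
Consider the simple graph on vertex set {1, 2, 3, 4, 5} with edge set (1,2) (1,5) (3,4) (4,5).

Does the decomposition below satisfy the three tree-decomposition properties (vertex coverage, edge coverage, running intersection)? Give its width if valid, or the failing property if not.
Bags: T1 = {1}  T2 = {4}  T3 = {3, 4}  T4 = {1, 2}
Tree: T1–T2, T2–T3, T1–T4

A tree decomposition must satisfy three properties: every vertex lies in some bag; for every edge, both endpoints lie together in some bag; and for every vertex, the bags containing it form a connected subtree. Here vertex 5 appears in no bag, so the decomposition is invalid.

No — vertex 5 appears in no bag.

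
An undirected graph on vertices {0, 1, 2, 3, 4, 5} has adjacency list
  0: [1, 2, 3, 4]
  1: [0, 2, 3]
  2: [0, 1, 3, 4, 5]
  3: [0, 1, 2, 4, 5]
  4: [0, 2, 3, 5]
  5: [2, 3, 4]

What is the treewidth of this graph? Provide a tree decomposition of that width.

Treewidth 3.
One such decomposition:
Bags: B1 = {0, 2, 3, 4}  B2 = {0, 1, 2, 3}  B3 = {2, 3, 4, 5}
Tree: B1–B2, B1–B3

Each bag holds 4 vertices, so the decomposition has width 3, which upper-bounds the treewidth. For the lower bound, the 4 vertices {0, 1, 2, 3} are pairwise adjacent, and any tree decomposition puts a clique entirely inside one bag — forcing width ≥ 3. Therefore the treewidth is 3.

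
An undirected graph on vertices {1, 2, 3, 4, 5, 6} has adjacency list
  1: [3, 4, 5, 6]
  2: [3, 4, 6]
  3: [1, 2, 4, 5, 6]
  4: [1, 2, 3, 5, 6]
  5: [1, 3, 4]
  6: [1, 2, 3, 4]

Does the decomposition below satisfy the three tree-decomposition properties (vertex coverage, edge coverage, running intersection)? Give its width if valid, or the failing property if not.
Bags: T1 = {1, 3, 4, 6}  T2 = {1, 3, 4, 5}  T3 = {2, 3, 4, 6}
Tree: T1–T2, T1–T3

Yes; width 3.

Every vertex of G appears in some bag (union = {1, 2, 3, 4, 5, 6}); every edge is covered by a bag; and for each vertex v the set of bags containing v is connected in the bag tree. The decomposition is therefore valid. The largest bag has 4 vertices, so the width is 3.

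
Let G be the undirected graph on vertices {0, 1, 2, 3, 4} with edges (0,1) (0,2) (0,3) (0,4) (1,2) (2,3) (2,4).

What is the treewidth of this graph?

A width-2 tree decomposition is:
Bags: B1 = {0, 1, 2}  B2 = {0, 2, 3}  B3 = {0, 2, 4}
Tree: B1–B2, B1–B3
Every bag has size at most 3, so the width is 3 − 1 = 2 and tw(G) ≤ 2. Conversely, {0, 1, 2} is a clique of size 3, and the vertices of any clique must share a bag in every tree decomposition; so some bag has ≥ 3 vertices and tw(G) ≥ 2. Combining the bounds, tw(G) = 2.

2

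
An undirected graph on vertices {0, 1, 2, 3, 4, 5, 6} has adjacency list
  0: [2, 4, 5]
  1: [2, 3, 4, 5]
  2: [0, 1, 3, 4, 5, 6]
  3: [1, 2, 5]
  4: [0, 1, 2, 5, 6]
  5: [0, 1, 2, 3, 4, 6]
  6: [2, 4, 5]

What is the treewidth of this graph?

3

A width-3 tree decomposition is:
Bags: B1 = {1, 2, 3, 5}  B2 = {1, 2, 4, 5}  B3 = {0, 2, 4, 5}  B4 = {2, 4, 5, 6}
Tree: B1–B2, B2–B3, B3–B4
Each bag holds 4 vertices, so the decomposition has width 3, which upper-bounds the treewidth. For the lower bound, the 4 vertices {1, 2, 3, 5} are pairwise adjacent, and any tree decomposition puts a clique entirely inside one bag — forcing width ≥ 3. Therefore the treewidth is 3.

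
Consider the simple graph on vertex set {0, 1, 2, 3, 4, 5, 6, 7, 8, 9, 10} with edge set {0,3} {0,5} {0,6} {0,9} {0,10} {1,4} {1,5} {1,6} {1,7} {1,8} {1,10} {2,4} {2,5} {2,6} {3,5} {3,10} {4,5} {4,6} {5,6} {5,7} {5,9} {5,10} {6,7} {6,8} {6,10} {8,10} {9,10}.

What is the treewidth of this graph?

3

A width-3 tree decomposition is:
Bags: B1 = {0, 5, 6, 10}  B2 = {1, 5, 6, 10}  B3 = {0, 3, 5, 10}  B4 = {1, 6, 8, 10}  B5 = {0, 5, 9, 10}  B6 = {1, 4, 5, 6}  B7 = {2, 4, 5, 6}  B8 = {1, 5, 6, 7}
Tree: B1–B2, B1–B3, B2–B4, B1–B5, B2–B6, B6–B7, B2–B8
Each bag holds 4 vertices, so the decomposition has width 3, which upper-bounds the treewidth. For the lower bound, the 4 vertices {1, 6, 8, 10} are pairwise adjacent, and any tree decomposition puts a clique entirely inside one bag — forcing width ≥ 3. Combining the bounds, tw(G) = 3.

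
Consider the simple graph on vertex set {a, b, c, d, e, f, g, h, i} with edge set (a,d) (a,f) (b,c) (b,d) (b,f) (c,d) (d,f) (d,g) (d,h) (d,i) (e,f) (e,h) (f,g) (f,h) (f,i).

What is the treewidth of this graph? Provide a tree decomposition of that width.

Every bag has size at most 3, so the width is 3 − 1 = 2 and tw(G) ≤ 2. On the other hand G contains the 3-clique {b, c, d}. A clique must lie in a single bag of any decomposition, so no decomposition can have width below 2. The upper and lower bounds meet at 2, so that is the treewidth.

Treewidth 2.
One optimal decomposition is:
Bags: B1 = {b, d, f}  B2 = {a, d, f}  B3 = {d, f, g}  B4 = {d, f, h}  B5 = {d, f, i}  B6 = {e, f, h}  B7 = {b, c, d}
Tree: B1–B2, B1–B3, B3–B4, B4–B5, B4–B6, B1–B7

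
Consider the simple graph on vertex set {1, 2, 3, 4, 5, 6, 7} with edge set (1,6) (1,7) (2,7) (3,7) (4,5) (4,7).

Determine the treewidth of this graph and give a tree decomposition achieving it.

Every bag has size at most 2, so the width is 2 − 1 = 1 and tw(G) ≤ 1. Any graph with an edge has treewidth ≥ 1, and G has the edge 3–7. The upper and lower bounds meet at 1, so that is the treewidth.

Treewidth 1.
One such decomposition:
Bags: B1 = {3, 7}  B2 = {1, 7}  B3 = {4, 7}  B4 = {2, 7}  B5 = {4, 5}  B6 = {1, 6}
Tree: B1–B2, B2–B3, B2–B4, B3–B5, B2–B6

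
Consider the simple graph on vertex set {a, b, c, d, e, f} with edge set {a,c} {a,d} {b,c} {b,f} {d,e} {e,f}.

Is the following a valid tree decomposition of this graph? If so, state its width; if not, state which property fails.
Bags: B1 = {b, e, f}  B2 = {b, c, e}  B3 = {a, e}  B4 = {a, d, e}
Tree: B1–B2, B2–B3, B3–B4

A tree decomposition must satisfy three properties: every vertex lies in some bag; for every edge, both endpoints lie together in some bag; and for every vertex, the bags containing it form a connected subtree. Here edge (c,a) lies in no bag, so the decomposition is invalid.

No — edge (c,a) lies in no bag.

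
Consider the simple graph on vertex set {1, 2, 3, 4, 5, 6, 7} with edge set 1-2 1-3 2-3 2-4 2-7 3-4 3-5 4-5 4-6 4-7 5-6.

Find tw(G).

A width-2 tree decomposition is:
Bags: B1 = {2, 3, 4}  B2 = {2, 4, 7}  B3 = {3, 4, 5}  B4 = {1, 2, 3}  B5 = {4, 5, 6}
Tree: B1–B2, B1–B3, B1–B4, B3–B5
The largest bag has 3 vertices, giving width 2; this decomposition certifies tw(G) ≤ 2. Conversely, {1, 2, 3} is a clique of size 3, and the vertices of any clique must share a bag in every tree decomposition; so some bag has ≥ 3 vertices and tw(G) ≥ 2. Combining the bounds, tw(G) = 2.

2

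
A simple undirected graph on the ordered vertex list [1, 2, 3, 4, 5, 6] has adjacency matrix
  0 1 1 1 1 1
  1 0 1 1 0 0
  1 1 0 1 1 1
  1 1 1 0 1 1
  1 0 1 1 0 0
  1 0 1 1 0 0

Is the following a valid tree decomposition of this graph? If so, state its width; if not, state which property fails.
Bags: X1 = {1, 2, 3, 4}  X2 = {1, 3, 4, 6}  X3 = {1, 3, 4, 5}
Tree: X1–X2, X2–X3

Vertex coverage: the bags together contain {1, 2, 3, 4, 5, 6}, the full vertex set. Edge coverage: each edge of G has both endpoints in at least one bag. Running intersection: for every vertex, the bags containing it form a connected subtree. All three properties hold, so this is a valid tree decomposition of width max|bag| − 1 = 3, and hence tw(G) ≤ 3.

Yes; width 3.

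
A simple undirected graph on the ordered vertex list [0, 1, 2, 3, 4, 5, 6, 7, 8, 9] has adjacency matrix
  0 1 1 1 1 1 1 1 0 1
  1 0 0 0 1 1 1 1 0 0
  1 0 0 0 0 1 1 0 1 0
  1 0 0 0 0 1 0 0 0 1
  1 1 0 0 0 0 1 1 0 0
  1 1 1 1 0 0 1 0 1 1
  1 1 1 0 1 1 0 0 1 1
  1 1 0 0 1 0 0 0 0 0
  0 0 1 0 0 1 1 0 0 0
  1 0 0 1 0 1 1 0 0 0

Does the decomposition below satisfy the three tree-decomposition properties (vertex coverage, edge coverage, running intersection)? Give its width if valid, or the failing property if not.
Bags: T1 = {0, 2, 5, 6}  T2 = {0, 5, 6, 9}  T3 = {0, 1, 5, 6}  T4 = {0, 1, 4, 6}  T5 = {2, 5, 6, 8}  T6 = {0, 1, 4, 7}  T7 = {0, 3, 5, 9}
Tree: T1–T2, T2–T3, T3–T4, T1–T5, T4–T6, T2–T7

Vertex coverage: the bags together contain {0, 1, 2, 3, 4, 5, 6, 7, 8, 9}, the full vertex set. Edge coverage: each edge of G has both endpoints in at least one bag. Running intersection: for every vertex, the bags containing it form a connected subtree. All three properties hold, so this is a valid tree decomposition of width max|bag| − 1 = 3, and hence tw(G) ≤ 3.

Yes; width 3.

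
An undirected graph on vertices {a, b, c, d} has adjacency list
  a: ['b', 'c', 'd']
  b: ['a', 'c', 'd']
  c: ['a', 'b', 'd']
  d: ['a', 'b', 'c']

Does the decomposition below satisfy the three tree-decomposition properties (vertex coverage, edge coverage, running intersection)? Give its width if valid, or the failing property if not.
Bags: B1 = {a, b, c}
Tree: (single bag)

No — vertex d appears in no bag.

A tree decomposition must satisfy three properties: every vertex lies in some bag; for every edge, both endpoints lie together in some bag; and for every vertex, the bags containing it form a connected subtree. Here vertex d appears in no bag, so the decomposition is invalid.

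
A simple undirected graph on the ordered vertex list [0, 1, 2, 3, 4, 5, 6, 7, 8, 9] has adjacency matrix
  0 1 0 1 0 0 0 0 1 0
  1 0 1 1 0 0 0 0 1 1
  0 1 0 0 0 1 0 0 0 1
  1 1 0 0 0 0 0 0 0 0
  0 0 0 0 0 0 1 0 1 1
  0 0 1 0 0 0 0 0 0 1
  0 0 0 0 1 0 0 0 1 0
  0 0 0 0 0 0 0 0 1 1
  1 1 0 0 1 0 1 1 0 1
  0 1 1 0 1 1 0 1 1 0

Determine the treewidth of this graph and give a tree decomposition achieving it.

The largest bag has 3 vertices, giving width 2; this decomposition certifies tw(G) ≤ 2. For the lower bound, the 3 vertices {0, 1, 8} are pairwise adjacent, and any tree decomposition puts a clique entirely inside one bag — forcing width ≥ 2. Therefore the treewidth is 2.

Treewidth 2.
Bags: B1 = {1, 2, 9}  B2 = {2, 5, 9}  B3 = {1, 8, 9}  B4 = {0, 1, 8}  B5 = {0, 1, 3}  B6 = {4, 8, 9}  B7 = {4, 6, 8}  B8 = {7, 8, 9}
Tree: B1–B2, B1–B3, B3–B4, B4–B5, B3–B6, B6–B7, B6–B8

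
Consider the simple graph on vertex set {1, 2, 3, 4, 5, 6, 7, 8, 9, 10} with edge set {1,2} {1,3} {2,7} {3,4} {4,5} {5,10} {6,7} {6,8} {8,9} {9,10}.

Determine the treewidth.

A width-2 tree decomposition is:
Bags: B1 = {4, 5, 10}  B2 = {3, 4, 10}  B3 = {1, 3, 10}  B4 = {1, 2, 10}  B5 = {2, 7, 10}  B6 = {6, 7, 10}  B7 = {6, 8, 10}  B8 = {8, 9, 10}
Tree: B1–B2, B2–B3, B3–B4, B4–B5, B5–B6, B6–B7, B7–B8
Every bag has size at most 3, so the width is 3 − 1 = 2 and tw(G) ≤ 2. The edges 10–5–4–3–1–2–7–6–8–9–10 form a cycle, so G is not a tree and its treewidth is at least 2. Combining the bounds, tw(G) = 2.

2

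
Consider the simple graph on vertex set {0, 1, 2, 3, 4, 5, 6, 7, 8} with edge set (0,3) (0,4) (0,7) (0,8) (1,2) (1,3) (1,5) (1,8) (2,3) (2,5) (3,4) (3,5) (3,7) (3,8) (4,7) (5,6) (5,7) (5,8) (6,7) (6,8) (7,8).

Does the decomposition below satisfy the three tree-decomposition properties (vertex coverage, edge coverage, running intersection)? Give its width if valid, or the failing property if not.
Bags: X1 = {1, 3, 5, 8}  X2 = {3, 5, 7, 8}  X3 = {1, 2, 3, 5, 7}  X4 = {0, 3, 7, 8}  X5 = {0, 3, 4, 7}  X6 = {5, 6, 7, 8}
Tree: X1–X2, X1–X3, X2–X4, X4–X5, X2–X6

No — bags containing vertex 7 are not connected in the tree.

A tree decomposition must satisfy three properties: every vertex lies in some bag; for every edge, both endpoints lie together in some bag; and for every vertex, the bags containing it form a connected subtree. Here bags containing vertex 7 are not connected in the tree, so the decomposition is invalid.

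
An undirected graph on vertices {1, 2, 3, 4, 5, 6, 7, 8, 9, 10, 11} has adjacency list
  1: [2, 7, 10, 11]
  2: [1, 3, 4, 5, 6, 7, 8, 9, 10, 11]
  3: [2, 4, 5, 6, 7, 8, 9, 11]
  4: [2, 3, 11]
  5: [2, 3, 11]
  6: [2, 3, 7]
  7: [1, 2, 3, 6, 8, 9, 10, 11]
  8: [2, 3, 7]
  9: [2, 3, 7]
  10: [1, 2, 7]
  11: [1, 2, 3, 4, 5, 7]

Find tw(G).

A width-3 tree decomposition is:
Bags: B1 = {2, 3, 7, 11}  B2 = {1, 2, 7, 11}  B3 = {1, 2, 7, 10}  B4 = {2, 3, 6, 7}  B5 = {2, 3, 7, 8}  B6 = {2, 3, 4, 11}  B7 = {2, 3, 7, 9}  B8 = {2, 3, 5, 11}
Tree: B1–B2, B2–B3, B1–B4, B1–B5, B1–B6, B1–B7, B6–B8
Each bag holds 4 vertices, so the decomposition has width 3, which upper-bounds the treewidth. Conversely, {1, 2, 7, 10} is a clique of size 4, and the vertices of any clique must share a bag in every tree decomposition; so some bag has ≥ 4 vertices and tw(G) ≥ 3. Therefore the treewidth is 3.

3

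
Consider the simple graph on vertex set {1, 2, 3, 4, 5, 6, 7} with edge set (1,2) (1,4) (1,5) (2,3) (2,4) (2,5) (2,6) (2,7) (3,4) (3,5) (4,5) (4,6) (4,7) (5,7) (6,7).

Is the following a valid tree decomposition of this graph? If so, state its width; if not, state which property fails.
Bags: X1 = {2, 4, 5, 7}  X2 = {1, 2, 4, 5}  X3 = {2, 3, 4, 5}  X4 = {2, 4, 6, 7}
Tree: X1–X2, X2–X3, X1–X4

Every vertex of G appears in some bag (union = {1, 2, 3, 4, 5, 6, 7}); every edge is covered by a bag; and for each vertex v the set of bags containing v is connected in the bag tree. The decomposition is therefore valid. The largest bag has 4 vertices, so the width is 3.

Yes; width 3.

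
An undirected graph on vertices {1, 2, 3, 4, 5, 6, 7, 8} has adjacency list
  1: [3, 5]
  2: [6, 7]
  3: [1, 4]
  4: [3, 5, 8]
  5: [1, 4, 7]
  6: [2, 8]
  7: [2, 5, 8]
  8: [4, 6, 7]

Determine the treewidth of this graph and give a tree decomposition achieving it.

Each bag holds 3 vertices, so the decomposition has width 2, which upper-bounds the treewidth. Since 6–2–7–8–6 is a cycle in G, G is not acyclic. Forests are exactly the graphs of treewidth ≤ 1, so tw(G) ≥ 2. The upper and lower bounds meet at 2, so that is the treewidth.

Treewidth 2.
One such decomposition:
Bags: B1 = {2, 6, 8}  B2 = {2, 7, 8}  B3 = {4, 7, 8}  B4 = {4, 5, 7}  B5 = {3, 4, 5}  B6 = {1, 3, 5}
Tree: B1–B2, B2–B3, B3–B4, B4–B5, B5–B6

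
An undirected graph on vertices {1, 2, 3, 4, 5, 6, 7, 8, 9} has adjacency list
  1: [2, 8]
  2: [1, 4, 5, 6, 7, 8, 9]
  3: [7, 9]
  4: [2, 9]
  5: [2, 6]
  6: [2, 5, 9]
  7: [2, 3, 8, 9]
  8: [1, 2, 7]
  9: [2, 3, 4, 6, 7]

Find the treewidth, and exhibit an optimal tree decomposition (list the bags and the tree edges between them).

Each bag holds 3 vertices, so the decomposition has width 2, which upper-bounds the treewidth. Conversely, {1, 2, 8} is a clique of size 3, and the vertices of any clique must share a bag in every tree decomposition; so some bag has ≥ 3 vertices and tw(G) ≥ 2. Hence tw(G) = 2 exactly.

Treewidth 2.
One optimal decomposition is:
Bags: B1 = {2, 7, 8}  B2 = {2, 7, 9}  B3 = {2, 6, 9}  B4 = {3, 7, 9}  B5 = {2, 5, 6}  B6 = {1, 2, 8}  B7 = {2, 4, 9}
Tree: B1–B2, B2–B3, B2–B4, B3–B5, B1–B6, B3–B7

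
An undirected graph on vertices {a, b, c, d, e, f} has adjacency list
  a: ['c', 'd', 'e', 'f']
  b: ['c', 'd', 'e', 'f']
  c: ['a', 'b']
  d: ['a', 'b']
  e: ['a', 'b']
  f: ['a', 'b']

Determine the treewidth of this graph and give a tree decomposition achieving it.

Each bag holds 3 vertices, so the decomposition has width 2, which upper-bounds the treewidth. Since f–a–e–b–f is a cycle in G, G is not acyclic. Forests are exactly the graphs of treewidth ≤ 1, so tw(G) ≥ 2. Combining the bounds, tw(G) = 2.

Treewidth 2.
One such decomposition:
Bags: B1 = {a, b, f}  B2 = {a, b, e}  B3 = {a, b, d}  B4 = {a, b, c}
Tree: B1–B2, B2–B3, B3–B4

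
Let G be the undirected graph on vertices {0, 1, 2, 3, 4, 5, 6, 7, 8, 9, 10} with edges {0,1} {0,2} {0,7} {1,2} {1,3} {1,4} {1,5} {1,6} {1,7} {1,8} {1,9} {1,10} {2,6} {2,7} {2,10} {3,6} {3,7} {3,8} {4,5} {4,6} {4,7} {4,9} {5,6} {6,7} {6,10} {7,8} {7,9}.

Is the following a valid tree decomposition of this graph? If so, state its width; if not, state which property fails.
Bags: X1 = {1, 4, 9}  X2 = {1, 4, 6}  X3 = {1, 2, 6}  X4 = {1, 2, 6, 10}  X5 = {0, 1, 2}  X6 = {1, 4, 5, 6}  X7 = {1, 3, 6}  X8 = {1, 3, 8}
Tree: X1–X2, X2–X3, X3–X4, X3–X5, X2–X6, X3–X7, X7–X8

A tree decomposition must satisfy three properties: every vertex lies in some bag; for every edge, both endpoints lie together in some bag; and for every vertex, the bags containing it form a connected subtree. Here vertex 7 appears in no bag, so the decomposition is invalid.

No — vertex 7 appears in no bag.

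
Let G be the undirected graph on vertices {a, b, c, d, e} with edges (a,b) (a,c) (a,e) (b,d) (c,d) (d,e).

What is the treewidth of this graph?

2

A width-2 tree decomposition is:
Bags: B1 = {a, d, e}  B2 = {a, c, d}  B3 = {a, b, d}
Tree: B1–B2, B2–B3
The largest bag has 3 vertices, giving width 2; this decomposition certifies tw(G) ≤ 2. Since a–e–d–c–a is a cycle in G, G is not acyclic. Forests are exactly the graphs of treewidth ≤ 1, so tw(G) ≥ 2. Combining the bounds, tw(G) = 2.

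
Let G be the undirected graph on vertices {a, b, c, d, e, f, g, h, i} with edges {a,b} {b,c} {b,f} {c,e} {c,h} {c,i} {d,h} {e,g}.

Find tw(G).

1

A width-1 tree decomposition is:
Bags: B1 = {b, c}  B2 = {c, e}  B3 = {c, h}  B4 = {c, i}  B5 = {d, h}  B6 = {a, b}  B7 = {e, g}  B8 = {b, f}
Tree: B1–B2, B2–B3, B1–B4, B3–B5, B1–B6, B2–B7, B1–B8
Each bag holds 2 vertices, so the decomposition has width 1, which upper-bounds the treewidth. Since G has at least one edge (e.g. c–b), it is not an edgeless graph, so tw(G) ≥ 1. Hence tw(G) = 1 exactly.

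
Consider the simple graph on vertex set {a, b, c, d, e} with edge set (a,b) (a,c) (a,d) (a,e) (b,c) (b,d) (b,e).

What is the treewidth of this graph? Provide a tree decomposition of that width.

Each bag holds 3 vertices, so the decomposition has width 2, which upper-bounds the treewidth. On the other hand G contains the 3-clique {a, b, d}. A clique must lie in a single bag of any decomposition, so no decomposition can have width below 2. The upper and lower bounds meet at 2, so that is the treewidth.

Treewidth 2.
One such decomposition:
Bags: B1 = {a, b, c}  B2 = {a, b, e}  B3 = {a, b, d}
Tree: B1–B2, B2–B3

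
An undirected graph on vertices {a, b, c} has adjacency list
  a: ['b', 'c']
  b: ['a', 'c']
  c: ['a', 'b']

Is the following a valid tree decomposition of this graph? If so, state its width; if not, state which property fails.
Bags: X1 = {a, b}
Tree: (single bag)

No — vertex c appears in no bag.

A tree decomposition must satisfy three properties: every vertex lies in some bag; for every edge, both endpoints lie together in some bag; and for every vertex, the bags containing it form a connected subtree. Here vertex c appears in no bag, so the decomposition is invalid.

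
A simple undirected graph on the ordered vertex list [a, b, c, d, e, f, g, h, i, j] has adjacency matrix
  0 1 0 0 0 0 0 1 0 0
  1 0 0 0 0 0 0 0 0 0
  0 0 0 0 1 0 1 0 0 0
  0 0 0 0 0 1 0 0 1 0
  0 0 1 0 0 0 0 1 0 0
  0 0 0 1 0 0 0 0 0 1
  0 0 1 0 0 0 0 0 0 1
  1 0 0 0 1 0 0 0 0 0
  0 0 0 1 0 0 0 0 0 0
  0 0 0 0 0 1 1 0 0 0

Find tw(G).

1

A width-1 tree decomposition is:
Bags: B1 = {d, i}  B2 = {d, f}  B3 = {f, j}  B4 = {g, j}  B5 = {c, g}  B6 = {c, e}  B7 = {e, h}  B8 = {a, h}  B9 = {a, b}
Tree: B1–B2, B2–B3, B3–B4, B4–B5, B5–B6, B6–B7, B7–B8, B8–B9
Every bag has size at most 2, so the width is 2 − 1 = 1 and tw(G) ≤ 1. G has an edge, so its treewidth is at least 1. Combining the bounds, tw(G) = 1.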